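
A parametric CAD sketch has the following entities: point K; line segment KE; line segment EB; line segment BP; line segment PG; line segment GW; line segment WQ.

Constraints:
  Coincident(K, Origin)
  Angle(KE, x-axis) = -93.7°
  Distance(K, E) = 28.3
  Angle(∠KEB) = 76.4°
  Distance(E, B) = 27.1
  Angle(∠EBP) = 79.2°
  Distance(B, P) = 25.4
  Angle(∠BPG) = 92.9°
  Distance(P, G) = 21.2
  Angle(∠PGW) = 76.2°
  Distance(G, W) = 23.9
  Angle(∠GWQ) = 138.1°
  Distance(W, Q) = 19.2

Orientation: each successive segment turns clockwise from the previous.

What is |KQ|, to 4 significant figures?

41.72

∠PGW = 76.2° gives GW at -129.0° from the x-axis; with |GW| = 23.9, W = (-11.60, -25.38). ∠GWQ = 138.1° gives WQ at -170.9° from the x-axis; with |WQ| = 19.2, Q = (-30.55, -28.41). Then |KQ| = |Q − K| = 41.72.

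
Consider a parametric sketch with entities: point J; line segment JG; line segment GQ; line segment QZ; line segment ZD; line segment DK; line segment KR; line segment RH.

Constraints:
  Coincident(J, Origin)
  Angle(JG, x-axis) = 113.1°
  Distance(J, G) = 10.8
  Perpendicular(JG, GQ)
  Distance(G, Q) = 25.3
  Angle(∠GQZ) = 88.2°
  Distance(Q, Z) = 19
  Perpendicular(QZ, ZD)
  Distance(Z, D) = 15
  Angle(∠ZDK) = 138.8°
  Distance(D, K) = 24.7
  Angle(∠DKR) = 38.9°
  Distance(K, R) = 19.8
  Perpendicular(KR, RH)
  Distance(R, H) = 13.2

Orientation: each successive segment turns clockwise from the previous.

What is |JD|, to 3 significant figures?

12.4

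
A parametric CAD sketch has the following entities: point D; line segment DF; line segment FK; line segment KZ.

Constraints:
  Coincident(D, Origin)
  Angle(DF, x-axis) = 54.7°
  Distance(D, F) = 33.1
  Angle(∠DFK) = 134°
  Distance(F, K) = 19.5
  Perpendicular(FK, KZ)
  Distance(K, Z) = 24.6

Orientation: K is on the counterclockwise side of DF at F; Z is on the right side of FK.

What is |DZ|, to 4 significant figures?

64.41

∠DFK = 134.0°, so FK runs at 54.7° + (180° − 134.0°) = 100.7° from the x-axis; with |FK| = 19.5, K = F + 19.5·(cos 100.7°, sin 100.7°) = (15.51, 46.18). FK is perpendicular to KZ; with |KZ| = 24.6 on the right of FK, Z = K + 24.6·(0.9826, 0.1857) = (39.68, 50.74). Then |DZ| = |Z − D| = 64.41.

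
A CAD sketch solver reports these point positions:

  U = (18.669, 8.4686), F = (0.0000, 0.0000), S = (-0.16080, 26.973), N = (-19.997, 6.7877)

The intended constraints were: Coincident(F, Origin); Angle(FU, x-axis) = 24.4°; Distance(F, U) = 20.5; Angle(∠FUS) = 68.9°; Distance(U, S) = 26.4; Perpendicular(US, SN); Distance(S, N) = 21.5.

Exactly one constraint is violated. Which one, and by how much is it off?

Distance(S, N) = 21.5 — off by 6.80.

F = (0.00, 0.00) ✓; FU at 24.40° ✓; |FU| = 20.50 ✓; ∠FUS = 68.90° ✓; |US| = 26.40 ✓; ∠(US, SN) = 90.00° ✓; |SN| = 28.30 ✗.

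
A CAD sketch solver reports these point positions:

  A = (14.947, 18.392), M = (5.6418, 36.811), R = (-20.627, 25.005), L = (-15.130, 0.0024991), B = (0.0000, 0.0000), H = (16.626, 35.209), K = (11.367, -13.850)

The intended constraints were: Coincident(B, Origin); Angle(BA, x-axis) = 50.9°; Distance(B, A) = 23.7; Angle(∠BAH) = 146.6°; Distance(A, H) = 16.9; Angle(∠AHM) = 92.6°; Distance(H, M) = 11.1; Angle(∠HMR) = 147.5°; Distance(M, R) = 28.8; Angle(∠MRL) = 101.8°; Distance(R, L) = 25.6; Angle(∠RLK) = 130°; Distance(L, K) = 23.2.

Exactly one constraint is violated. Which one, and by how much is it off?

Distance(L, K) = 23.2 — off by 6.70.

B = (0.00, 0.00) ✓; BA at 50.90° ✓; |BA| = 23.70 ✓; ∠BAH = 146.6° ✓; |AH| = 16.90 ✓; ∠AHM = 92.60° ✓; |HM| = 11.10 ✓; ∠HMR = 147.5° ✓; |MR| = 28.80 ✓; ∠MRL = 101.8° ✓; |RL| = 25.60 ✓; ∠RLK = 130.0° ✓; |LK| = 29.90 ✗.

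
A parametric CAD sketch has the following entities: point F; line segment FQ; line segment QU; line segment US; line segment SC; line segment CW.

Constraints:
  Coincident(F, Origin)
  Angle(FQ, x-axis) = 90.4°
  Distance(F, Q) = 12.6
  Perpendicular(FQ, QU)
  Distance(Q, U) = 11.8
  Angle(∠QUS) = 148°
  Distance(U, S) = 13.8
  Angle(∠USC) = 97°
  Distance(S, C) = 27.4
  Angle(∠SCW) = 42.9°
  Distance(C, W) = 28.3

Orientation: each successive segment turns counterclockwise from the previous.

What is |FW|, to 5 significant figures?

8.0580

∠USC = 97.0° gives SC at -64.600° from the x-axis; with |SC| = 27.4, C = (-11.787, -19.628). ∠SCW = 42.9° gives CW at 72.500° from the x-axis; with |CW| = 28.3, W = (-3.2766, 7.3617). Then |FW| = |W − F| = 8.0580.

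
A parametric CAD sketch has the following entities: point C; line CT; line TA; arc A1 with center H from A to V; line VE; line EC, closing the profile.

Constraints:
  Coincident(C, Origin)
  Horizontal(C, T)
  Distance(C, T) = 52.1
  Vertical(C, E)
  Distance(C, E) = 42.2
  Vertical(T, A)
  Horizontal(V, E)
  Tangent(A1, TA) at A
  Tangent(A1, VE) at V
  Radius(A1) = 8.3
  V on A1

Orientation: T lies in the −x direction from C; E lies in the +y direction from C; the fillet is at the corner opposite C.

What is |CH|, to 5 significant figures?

55.386

C is at the origin; C and T share the same y with |CT| = 52.1 and T on the −x side, so T = (-52.100, 0.0000). C and E share the same x with |CE| = 42.2 and E on the +y side, so E = (0.0000, 42.200). The virtual corner opposite C is at (-52.100, 42.200). The tangent condition forces HA to be normal to TA and A1 meets VE tangentially, so HV is at right angles to VE, with radius 8.3, so the center H sits 8.3 in from both sides at H = (-43.800, 33.900). Then |CH| = |H − C| = 55.386.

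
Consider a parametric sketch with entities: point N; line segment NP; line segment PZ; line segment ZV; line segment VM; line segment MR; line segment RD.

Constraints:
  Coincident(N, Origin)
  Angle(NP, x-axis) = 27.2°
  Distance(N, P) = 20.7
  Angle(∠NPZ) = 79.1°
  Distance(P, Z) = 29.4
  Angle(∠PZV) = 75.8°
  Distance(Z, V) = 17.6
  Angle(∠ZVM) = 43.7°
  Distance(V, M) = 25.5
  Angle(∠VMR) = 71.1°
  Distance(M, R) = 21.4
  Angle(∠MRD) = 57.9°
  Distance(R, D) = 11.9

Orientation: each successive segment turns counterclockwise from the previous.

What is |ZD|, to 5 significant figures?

2.0136

N is at the origin; NP runs at 27.2° with length 20.7, so P = (18.411, 9.4619). ∠NPZ = 79.1° gives PZ at 128.10° from the x-axis; with |PZ| = 29.4, Z = (0.27006, 32.598). ∠PZV = 75.8° gives ZV at -127.70° from the x-axis; with |ZV| = 17.6, V = (-10.493, 18.672). ∠ZVM = 43.7° gives VM at 8.6000° from the x-axis; with |VM| = 25.5, M = (14.720, 22.485). ∠VMR = 71.1° gives MR at 117.50° from the x-axis; with |MR| = 21.4, R = (4.8391, 41.467). ∠MRD = 57.9° gives RD at -120.40° from the x-axis; with |RD| = 11.9, D = (-1.1827, 31.204). Then |ZD| = |D − Z| = 2.0136.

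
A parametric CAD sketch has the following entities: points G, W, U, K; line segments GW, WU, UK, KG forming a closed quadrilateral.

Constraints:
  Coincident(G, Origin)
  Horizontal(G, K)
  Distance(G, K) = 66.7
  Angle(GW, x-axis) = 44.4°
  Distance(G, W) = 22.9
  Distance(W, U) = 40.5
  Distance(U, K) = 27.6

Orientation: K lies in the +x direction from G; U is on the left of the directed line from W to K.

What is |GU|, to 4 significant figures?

61.26

G is at the origin; GK is horizontal with |GK| = 66.7 and K in +x, so K = (66.7, 0). GW runs at 44.4° with |GW| = 22.9, so W = (16.36, 16.02). U is determined by |WU| = 40.5 and |UK| = 27.6 together: it lies at the intersection of circle(W, 40.5) and circle(K, 27.6). With |WK| = 52.83, the foot of the radical line on WK is 34.73 from W and the perpendicular offset is √(40.5² − 34.73²) = 20.84. Taking the left-of-WK solution: U = (55.77, 25.35).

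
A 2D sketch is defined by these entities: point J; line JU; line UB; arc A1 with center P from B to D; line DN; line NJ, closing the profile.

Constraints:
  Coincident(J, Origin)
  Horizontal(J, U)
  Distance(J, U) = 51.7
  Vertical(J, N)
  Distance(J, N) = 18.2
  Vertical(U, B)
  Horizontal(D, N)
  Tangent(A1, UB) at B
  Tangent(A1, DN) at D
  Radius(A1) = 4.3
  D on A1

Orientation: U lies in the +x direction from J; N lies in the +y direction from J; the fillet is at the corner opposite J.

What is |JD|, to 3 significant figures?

50.8

The virtual corner opposite J is at (51.7, 18.2). Tangency of A1 to UB means the radius PB is perpendicular to UB and since A1 is tangent to DN there, PD ⟂ DN, with radius 4.3, so the center P sits 4.3 in from both sides at P = (47.4, 13.9). That places the tangent points at B = (51.7, 13.9) on UB and D = (47.4, 18.2) on DN. Then |JD| = |D − J| = 50.8.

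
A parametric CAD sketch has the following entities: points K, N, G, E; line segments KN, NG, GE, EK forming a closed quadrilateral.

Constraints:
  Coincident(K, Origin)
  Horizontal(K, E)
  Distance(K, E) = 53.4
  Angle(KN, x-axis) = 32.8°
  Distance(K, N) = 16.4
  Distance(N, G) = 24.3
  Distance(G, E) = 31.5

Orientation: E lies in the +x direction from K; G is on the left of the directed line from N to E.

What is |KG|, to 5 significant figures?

40.657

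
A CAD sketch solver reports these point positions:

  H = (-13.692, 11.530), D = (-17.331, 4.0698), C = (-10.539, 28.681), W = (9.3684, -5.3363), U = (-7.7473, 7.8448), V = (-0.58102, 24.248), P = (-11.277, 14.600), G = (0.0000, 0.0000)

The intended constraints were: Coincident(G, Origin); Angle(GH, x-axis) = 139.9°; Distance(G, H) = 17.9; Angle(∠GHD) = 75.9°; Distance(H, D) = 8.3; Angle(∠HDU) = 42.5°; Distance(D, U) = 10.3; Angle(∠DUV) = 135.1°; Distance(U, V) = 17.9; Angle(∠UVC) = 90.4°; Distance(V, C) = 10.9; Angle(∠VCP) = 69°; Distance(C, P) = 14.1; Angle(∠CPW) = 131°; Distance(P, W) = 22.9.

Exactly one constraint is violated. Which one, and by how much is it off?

Distance(P, W) = 22.9 — off by 5.80.

G = (0.00, 0.00) ✓; GH at 139.9° ✓; |GH| = 17.90 ✓; ∠GHD = 75.90° ✓; |HD| = 8.300 ✓; ∠HDU = 42.50° ✓; |DU| = 10.30 ✓; ∠DUV = 135.1° ✓; |UV| = 17.90 ✓; ∠UVC = 90.40° ✓; |VC| = 10.90 ✓; ∠VCP = 69.00° ✓; |CP| = 14.10 ✓; ∠CPW = 131.0° ✓; |PW| = 28.70 ✗.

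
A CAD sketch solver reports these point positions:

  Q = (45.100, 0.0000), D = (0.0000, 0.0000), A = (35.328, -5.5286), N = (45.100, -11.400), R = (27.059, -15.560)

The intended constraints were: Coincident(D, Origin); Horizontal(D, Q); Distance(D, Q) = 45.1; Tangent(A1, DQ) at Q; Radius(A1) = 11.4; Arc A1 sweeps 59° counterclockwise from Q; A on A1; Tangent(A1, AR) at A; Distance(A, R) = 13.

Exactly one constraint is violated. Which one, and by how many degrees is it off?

Tangent(A1, AR) at A — off by 8.50°.

D = (0.00, 0.00) ✓; D.y = 0.00, Q.y = 0.00 ✓; |DQ| = 45.10 ✓; ∠(NQ, QD) = 90.00° ✓; |NQ| = 11.40 ✓; bearing(N→A) − bearing(N→Q) = 59.00° ✓; |NA| = 11.40 ✓; ∠(NA, AR) = 98.50° ✗; |AR| = 13.00 ✓.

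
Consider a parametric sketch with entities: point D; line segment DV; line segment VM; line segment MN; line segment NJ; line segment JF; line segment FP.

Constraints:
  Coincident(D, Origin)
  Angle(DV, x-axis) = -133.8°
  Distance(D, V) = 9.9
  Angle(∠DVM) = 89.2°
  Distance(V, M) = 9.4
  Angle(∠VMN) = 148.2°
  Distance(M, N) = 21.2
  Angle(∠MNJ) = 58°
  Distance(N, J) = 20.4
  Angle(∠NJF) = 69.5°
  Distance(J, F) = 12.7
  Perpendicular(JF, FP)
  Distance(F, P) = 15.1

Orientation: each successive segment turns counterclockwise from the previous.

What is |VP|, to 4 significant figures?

23.66

D is at the origin; DV runs at -133.8° with length 9.9, so V = (-6.852, -7.145). ∠DVM = 89.2° gives VM at -43.00° from the x-axis; with |VM| = 9.4, M = (0.02251, -13.56). ∠VMN = 148.2° gives MN at -11.20° from the x-axis; with |MN| = 21.2, N = (20.82, -17.67). ∠MNJ = 58.0° gives NJ at 110.8° from the x-axis; with |NJ| = 20.4, J = (13.57, 1.396). ∠NJF = 69.5° gives JF at -138.7° from the x-axis; with |JF| = 12.7, F = (4.034, -6.986). JF is perpendicular to FP, so FP runs at -48.70°; with |FP| = 15.1, P = (14.00, -18.33). Then |VP| = |P − V| = 23.66.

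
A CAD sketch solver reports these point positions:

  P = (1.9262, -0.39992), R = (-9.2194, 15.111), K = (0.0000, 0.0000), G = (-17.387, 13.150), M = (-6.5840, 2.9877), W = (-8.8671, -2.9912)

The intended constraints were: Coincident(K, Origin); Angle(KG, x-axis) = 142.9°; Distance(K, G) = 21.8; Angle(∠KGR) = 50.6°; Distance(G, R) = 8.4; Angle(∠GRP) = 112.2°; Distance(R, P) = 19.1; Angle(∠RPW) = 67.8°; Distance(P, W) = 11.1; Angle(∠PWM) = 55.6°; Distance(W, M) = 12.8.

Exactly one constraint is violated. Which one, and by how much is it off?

Distance(W, M) = 12.8 — off by 6.40.

K = (0.00, 0.00) ✓; KG at 142.9° ✓; |KG| = 21.80 ✓; ∠KGR = 50.60° ✓; |GR| = 8.400 ✓; ∠GRP = 112.2° ✓; |RP| = 19.10 ✓; ∠RPW = 67.80° ✓; |PW| = 11.10 ✓; ∠PWM = 55.60° ✓; |WM| = 6.400 ✗.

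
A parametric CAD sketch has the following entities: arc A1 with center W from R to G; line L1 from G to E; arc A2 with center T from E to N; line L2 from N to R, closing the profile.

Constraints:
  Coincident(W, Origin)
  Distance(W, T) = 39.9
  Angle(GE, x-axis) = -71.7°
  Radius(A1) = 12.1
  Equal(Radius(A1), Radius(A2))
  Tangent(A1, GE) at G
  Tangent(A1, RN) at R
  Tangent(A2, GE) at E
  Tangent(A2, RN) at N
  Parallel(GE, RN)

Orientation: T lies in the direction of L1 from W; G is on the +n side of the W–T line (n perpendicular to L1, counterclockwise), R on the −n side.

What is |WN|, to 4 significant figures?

41.69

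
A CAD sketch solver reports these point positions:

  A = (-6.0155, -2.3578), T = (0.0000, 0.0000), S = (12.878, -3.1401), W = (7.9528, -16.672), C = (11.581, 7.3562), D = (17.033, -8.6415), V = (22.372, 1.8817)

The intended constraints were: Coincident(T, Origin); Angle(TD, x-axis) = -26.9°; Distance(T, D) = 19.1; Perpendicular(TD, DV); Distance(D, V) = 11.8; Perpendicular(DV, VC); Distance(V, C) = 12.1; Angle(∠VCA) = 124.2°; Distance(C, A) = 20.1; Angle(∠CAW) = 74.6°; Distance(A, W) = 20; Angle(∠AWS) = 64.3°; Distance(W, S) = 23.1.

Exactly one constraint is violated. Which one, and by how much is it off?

Distance(W, S) = 23.1 — off by 8.70.

T = (0.00, 0.00) ✓; TD at -26.90° ✓; |TD| = 19.10 ✓; ∠(TD, DV) = 90.00° ✓; |DV| = 11.80 ✓; ∠(DV, VC) = 90.00° ✓; |VC| = 12.10 ✓; ∠VCA = 124.2° ✓; |CA| = 20.10 ✓; ∠CAW = 74.60° ✓; |AW| = 20.00 ✓; ∠AWS = 64.30° ✓; |WS| = 14.40 ✗.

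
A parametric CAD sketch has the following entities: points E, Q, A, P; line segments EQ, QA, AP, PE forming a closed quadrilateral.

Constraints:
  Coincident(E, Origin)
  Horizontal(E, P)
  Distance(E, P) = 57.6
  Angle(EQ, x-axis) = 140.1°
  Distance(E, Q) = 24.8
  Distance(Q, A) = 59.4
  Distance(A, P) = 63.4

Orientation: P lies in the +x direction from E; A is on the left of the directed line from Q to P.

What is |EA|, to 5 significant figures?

60.632

E is at the origin; EP is horizontal with |EP| = 57.6 and P in +x, so P = (57.6, 0). EQ runs at 140.1° with |EQ| = 24.8, so Q = (-19.026, 15.908). A is determined by |QA| = 59.4 and |AP| = 63.4 together: it lies at the intersection of circle(Q, 59.4) and circle(P, 63.4). With |QP| = 78.260, the foot of the radical line on QP is 35.992 from Q and the perpendicular offset is √(59.4² − 35.992²) = 47.254. Taking the left-of-QP solution: A = (25.820, 54.860).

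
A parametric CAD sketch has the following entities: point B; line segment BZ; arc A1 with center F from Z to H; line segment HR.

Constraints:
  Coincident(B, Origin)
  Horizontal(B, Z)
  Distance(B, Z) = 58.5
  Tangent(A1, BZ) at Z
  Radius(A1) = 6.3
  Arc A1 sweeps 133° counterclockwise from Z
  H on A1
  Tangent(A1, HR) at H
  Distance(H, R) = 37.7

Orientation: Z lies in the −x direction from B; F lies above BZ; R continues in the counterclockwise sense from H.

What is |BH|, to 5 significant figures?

54.924

B is at the origin; B and Z share the same y with |BZ| = 58.5 and Z on the −x side, so Z = (-58.500, 0.0000). The tangent condition forces FZ to be normal to BZ, so F = Z + (0, 6.3) = (-58.500, 6.3000). On A1, Z sits at bearing -90° from F; a 133° counterclockwise sweep puts H at bearing 43°, so H = F + 6.3·(cos 43°, sin 43°) = (-53.892, 10.597). Then |BH| = |H − B| = 54.924.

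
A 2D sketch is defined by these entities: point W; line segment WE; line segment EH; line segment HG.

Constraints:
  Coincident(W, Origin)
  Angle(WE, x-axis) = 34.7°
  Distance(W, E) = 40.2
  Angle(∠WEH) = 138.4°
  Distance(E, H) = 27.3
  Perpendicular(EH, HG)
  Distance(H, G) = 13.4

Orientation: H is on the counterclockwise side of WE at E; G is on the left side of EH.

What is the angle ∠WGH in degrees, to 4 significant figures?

103.0°

W is at the origin; WE runs at 34.7° with length 40.2, so E = 40.2·(cos 34.7°, sin 34.7°) = (33.05, 22.89). ∠WEH = 138.4°, so EH runs at 34.7° + (180° − 138.4°) = 76.30° from the x-axis; with |EH| = 27.3, H = E + 27.3·(cos 76.30°, sin 76.30°) = (39.52, 49.41). EH ⟂ HG; with |HG| = 13.4 on the left of EH, G = H + 13.4·(-0.9715, 0.2368) = (26.50, 52.58). Then cos ∠WGH = GW·GH / (|GW||GH|), giving 103.0°.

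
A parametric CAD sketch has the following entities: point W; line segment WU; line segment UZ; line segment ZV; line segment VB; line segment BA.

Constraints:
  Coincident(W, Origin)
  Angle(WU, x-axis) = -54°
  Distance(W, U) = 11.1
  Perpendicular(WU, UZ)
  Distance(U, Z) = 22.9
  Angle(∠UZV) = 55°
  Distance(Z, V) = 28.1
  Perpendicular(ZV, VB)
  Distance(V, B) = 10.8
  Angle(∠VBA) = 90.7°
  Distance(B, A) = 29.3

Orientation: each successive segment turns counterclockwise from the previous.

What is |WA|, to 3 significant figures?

23.5

The perpendicularity gives VB at right angles to ZV, so VB runs at -109°; with |VB| = 10.8, B = (-5.03, 3.42). ∠VBA = 90.7° gives BA at -19.7° from the x-axis; with |BA| = 29.3, A = (22.6, -6.46). Then |WA| = |A − W| = 23.5.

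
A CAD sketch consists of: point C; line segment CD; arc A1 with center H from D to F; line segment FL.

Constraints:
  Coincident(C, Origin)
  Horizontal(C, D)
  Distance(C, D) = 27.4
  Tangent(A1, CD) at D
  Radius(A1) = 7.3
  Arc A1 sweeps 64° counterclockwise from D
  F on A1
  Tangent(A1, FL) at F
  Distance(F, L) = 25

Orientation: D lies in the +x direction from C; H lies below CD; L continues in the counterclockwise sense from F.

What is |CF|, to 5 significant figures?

21.238

The tangent condition forces HD to be normal to CD, so H = D + (0, -7.3) = (27.400, -7.3000). On A1, D sits at bearing 90° from H; a 64° counterclockwise sweep puts F at bearing 154°, so F = H + 7.3·(cos 154°, sin 154°) = (20.839, -4.0999). Then |CF| = |F − C| = 21.238.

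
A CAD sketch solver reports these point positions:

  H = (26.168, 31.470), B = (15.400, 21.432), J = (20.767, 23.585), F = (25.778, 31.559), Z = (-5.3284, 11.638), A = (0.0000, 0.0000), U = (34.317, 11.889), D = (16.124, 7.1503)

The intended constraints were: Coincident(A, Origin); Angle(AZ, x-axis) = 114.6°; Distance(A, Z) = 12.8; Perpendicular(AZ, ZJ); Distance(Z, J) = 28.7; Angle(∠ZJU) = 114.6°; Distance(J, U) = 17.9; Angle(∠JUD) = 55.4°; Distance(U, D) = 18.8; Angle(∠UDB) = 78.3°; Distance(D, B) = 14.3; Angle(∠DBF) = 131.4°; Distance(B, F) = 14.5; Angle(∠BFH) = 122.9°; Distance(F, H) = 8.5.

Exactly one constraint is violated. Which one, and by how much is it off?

Distance(F, H) = 8.5 — off by 8.10.

A = (0.00, 0.00) ✓; AZ at 114.6° ✓; |AZ| = 12.80 ✓; ∠(AZ, ZJ) = 90.00° ✓; |ZJ| = 28.70 ✓; ∠ZJU = 114.6° ✓; |JU| = 17.90 ✓; ∠JUD = 55.40° ✓; |UD| = 18.80 ✓; ∠UDB = 78.30° ✓; |DB| = 14.30 ✓; ∠DBF = 131.4° ✓; |BF| = 14.50 ✓; ∠BFH = 122.8° ✓; |FH| = 0.4000 ✗.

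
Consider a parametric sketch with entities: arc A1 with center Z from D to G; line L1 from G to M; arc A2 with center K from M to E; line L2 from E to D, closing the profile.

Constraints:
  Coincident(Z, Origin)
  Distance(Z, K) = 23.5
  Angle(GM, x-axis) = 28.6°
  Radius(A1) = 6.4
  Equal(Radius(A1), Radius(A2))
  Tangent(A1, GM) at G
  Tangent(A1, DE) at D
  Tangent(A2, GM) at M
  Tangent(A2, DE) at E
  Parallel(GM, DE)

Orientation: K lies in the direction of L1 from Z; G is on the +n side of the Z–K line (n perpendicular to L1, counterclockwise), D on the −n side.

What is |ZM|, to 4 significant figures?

24.36

The slot axis is L1's direction at 28.6°, so u = (cos 28.6°, sin 28.6°) = (0.8780, 0.4787) and n = (−sin 28.6°, cos 28.6°) = (-0.4787, 0.8780). Z is at the origin and K lies 23.5 along u from Z, so K = 23.5·u = (20.63, 11.25). Tangency of A1 to both parallel lines with radius 6.4 puts G and D at Z ± 6.4·n: G = (-3.064, 5.619), D = (3.064, -5.619). Equal radii place M and E the same way about K: M = K + 6.4·n = (17.57, 16.87), E = K − 6.4·n = (23.70, 5.630). Then |ZM| = |M − Z| = 24.36.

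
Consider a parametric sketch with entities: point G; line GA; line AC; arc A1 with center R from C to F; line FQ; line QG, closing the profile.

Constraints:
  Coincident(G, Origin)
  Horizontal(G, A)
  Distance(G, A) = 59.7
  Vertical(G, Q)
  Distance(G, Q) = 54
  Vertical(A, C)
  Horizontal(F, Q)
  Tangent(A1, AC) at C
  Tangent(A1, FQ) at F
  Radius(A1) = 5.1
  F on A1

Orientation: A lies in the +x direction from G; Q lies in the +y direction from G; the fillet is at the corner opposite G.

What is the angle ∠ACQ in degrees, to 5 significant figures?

94.883°

G is at the origin; G and A share the same y with |GA| = 59.7 and A on the +x side, so A = (59.700, 0.0000). GQ is vertical with |GQ| = 54.0 and Q on the +y side, so Q = (0.0000, 54.000). The virtual corner opposite G is at (59.700, 54.000). Since A1 is tangent to AC there, RC ⟂ AC and A1 meets FQ tangentially, so RF is at right angles to FQ, with radius 5.1, so the center R sits 5.1 in from both sides at R = (54.600, 48.900). That places the tangent points at C = (59.700, 48.900) on AC and F = (54.600, 54.000) on FQ. Then cos ∠ACQ = CA·CQ / (|CA||CQ|), giving 94.883°.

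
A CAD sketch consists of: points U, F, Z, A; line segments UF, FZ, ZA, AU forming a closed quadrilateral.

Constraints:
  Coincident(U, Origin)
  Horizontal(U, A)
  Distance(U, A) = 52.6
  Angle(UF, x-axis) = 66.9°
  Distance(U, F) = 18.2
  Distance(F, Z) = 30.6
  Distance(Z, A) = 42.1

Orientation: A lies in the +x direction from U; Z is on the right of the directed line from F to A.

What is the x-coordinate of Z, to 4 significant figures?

12.67

U is at the origin; U and A share the same y with |UA| = 52.6 and A in +x, so A = (52.6, 0). UF runs at 66.9° with |UF| = 18.2, so F = (7.141, 16.74). Z is determined by |FZ| = 30.6 and |ZA| = 42.1 together: it lies at the intersection of circle(F, 30.6) and circle(A, 42.1). With |FA| = 48.44, the foot of the radical line on FA is 15.59 from F and the perpendicular offset is √(30.6² − 15.59²) = 26.33. Taking the right-of-FA solution: Z = (12.67, -13.35).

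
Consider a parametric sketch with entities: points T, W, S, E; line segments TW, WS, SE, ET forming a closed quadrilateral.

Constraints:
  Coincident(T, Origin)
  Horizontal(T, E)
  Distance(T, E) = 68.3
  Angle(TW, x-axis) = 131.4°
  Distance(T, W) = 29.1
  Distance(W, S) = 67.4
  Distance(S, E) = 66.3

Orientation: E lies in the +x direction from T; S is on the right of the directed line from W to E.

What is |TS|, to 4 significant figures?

39.49

Checks: |WS| = 67.40 ✓; |SE| = 66.30 ✓.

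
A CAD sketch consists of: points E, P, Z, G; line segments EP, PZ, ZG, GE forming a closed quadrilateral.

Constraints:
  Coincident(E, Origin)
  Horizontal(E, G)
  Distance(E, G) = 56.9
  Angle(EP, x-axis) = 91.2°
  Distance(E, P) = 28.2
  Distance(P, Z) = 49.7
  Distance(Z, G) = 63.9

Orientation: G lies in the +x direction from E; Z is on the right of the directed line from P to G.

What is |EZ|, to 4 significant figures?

21.68

Checks: |PZ| = 49.70 ✓; |ZG| = 63.90 ✓.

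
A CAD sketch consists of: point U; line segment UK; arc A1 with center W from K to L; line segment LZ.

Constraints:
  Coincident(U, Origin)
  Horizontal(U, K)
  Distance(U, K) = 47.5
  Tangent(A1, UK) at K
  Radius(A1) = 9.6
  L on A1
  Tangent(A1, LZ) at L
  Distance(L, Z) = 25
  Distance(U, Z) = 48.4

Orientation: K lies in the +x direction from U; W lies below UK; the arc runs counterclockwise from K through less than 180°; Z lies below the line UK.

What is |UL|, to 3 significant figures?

38.9

Checks: |WL| = 9.600 ✓; ∠(WL, LZ) = 90.00° ✓; |LZ| = 25.00 ✓; |UZ| = 48.40 ✓.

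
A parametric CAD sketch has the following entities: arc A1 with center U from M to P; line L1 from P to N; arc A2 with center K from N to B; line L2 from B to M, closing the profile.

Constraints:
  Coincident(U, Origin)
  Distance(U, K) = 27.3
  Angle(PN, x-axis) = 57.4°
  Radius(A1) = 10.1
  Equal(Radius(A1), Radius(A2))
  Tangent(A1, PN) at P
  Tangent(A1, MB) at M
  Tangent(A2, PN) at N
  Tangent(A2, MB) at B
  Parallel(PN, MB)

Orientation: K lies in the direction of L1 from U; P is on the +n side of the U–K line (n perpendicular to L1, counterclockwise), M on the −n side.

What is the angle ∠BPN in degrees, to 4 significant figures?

36.50°

The slot axis is L1's direction at 57.4°, so u = (cos 57.4°, sin 57.4°) = (0.5388, 0.8425) and n = (−sin 57.4°, cos 57.4°) = (-0.8425, 0.5388). U is at the origin and K lies 27.3 along u from U, so K = 27.3·u = (14.71, 23.00). Tangency of A1 to both parallel lines with radius 10.1 puts P and M at U ± 10.1·n: P = (-8.509, 5.442), M = (8.509, -5.442). Equal radii place N and B the same way about K: N = K + 10.1·n = (6.200, 28.44), B = K − 10.1·n = (23.22, 17.56). Then cos ∠BPN = PB·PN / (|PB||PN|), giving 36.50°.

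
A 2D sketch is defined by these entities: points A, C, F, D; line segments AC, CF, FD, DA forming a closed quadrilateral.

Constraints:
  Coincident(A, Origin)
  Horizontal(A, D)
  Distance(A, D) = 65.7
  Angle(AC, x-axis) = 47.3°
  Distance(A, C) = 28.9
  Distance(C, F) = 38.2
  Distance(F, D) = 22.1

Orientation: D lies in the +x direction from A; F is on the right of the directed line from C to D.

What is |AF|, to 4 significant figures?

45.48

A is at the origin; AD is horizontal with |AD| = 65.7 and D in +x, so D = (65.7, 0). AC runs at 47.3° with |AC| = 28.9, so C = (19.60, 21.24). F is determined by |CF| = 38.2 and |FD| = 22.1 together: it lies at the intersection of circle(C, 38.2) and circle(D, 22.1). With |CD| = 50.76, the foot of the radical line on CD is 34.94 from C and the perpendicular offset is √(38.2² − 34.94²) = 15.44. Taking the right-of-CD solution: F = (44.88, -7.402).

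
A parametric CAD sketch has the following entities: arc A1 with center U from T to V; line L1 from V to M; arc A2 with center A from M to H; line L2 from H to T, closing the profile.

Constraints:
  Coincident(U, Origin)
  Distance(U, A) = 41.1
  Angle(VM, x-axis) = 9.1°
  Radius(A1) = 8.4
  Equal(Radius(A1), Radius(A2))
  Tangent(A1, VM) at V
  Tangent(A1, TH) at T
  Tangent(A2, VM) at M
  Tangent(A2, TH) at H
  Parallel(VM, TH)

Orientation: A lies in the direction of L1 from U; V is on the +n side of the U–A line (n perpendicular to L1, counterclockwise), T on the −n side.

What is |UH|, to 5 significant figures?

41.950

The slot axis is L1's direction at 9.1°, so u = (cos 9.1°, sin 9.1°) = (0.98741, 0.15816) and n = (−sin 9.1°, cos 9.1°) = (-0.15816, 0.98741). U is at the origin and A lies 41.1 along u from U, so A = 41.1·u = (40.583, 6.5003). Tangency of A1 to both parallel lines with radius 8.4 puts V and T at U ± 8.4·n: V = (-1.3285, 8.2943), T = (1.3285, -8.2943). Equal radii place M and H the same way about A: M = A + 8.4·n = (39.254, 14.795), H = A − 8.4·n = (41.911, -1.7940). Then |UH| = |H − U| = 41.950.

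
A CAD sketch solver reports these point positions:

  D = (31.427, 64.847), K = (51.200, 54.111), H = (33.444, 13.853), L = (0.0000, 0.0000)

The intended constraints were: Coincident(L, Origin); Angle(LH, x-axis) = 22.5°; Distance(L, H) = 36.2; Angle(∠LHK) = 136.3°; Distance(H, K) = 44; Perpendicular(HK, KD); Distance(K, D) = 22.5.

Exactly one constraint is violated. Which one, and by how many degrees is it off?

Perpendicular(HK, KD) — off by 4.70°.

L = (0.00, 0.00) ✓; LH at 22.50° ✓; |LH| = 36.20 ✓; ∠LHK = 136.3° ✓; |HK| = 44.00 ✓; ∠(HK, KD) = 85.30° ✗; |KD| = 22.50 ✓.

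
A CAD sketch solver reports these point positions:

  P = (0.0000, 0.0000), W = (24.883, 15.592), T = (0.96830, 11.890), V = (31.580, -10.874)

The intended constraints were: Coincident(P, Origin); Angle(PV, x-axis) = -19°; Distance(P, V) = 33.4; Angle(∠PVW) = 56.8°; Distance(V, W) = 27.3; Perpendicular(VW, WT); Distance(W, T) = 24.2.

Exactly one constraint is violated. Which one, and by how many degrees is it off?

Perpendicular(VW, WT) — off by 5.40°.

P = (0.00, 0.00) ✓; PV at -19.00° ✓; |PV| = 33.40 ✓; ∠PVW = 56.80° ✓; |VW| = 27.30 ✓; ∠(VW, WT) = 84.60° ✗; |WT| = 24.20 ✓.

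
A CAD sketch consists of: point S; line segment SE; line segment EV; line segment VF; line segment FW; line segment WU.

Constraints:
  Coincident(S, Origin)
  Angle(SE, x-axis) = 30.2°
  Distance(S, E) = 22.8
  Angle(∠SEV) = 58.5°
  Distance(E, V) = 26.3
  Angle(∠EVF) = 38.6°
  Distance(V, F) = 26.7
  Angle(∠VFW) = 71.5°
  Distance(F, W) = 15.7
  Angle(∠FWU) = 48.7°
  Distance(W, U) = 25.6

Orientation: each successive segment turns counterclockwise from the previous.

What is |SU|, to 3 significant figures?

14.6

S is at the origin; SE runs at 30.2° with length 22.8, so E = (19.7, 11.5). ∠SEV = 58.5° gives EV at 152° from the x-axis; with |EV| = 26.3, V = (-3.45, 23.9). ∠EVF = 38.6° gives VF at -66.9° from the x-axis; with |VF| = 26.7, F = (7.02, -0.622). ∠VFW = 71.5° gives FW at 41.6° from the x-axis; with |FW| = 15.7, W = (18.8, 9.80). ∠FWU = 48.7° gives WU at 173° from the x-axis; with |WU| = 25.6, U = (-6.64, 13.0). Then |SU| = |U − S| = 14.6.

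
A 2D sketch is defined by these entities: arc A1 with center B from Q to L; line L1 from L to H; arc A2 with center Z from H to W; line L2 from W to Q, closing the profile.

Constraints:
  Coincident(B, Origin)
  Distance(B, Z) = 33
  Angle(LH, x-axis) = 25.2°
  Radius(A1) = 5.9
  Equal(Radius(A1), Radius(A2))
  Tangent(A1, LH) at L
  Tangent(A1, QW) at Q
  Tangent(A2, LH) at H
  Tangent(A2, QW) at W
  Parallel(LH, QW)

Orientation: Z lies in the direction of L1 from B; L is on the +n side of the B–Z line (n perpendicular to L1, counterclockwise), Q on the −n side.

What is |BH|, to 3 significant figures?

33.5

The slot axis is L1's direction at 25.2°, so u = (cos 25.2°, sin 25.2°) = (0.905, 0.426) and n = (−sin 25.2°, cos 25.2°) = (-0.426, 0.905). B is at the origin and Z lies 33.0 along u from B, so Z = 33.0·u = (29.9, 14.1). Tangency of A1 to both parallel lines with radius 5.9 puts L and Q at B ± 5.9·n: L = (-2.51, 5.34), Q = (2.51, -5.34). Equal radii place H and W the same way about Z: H = Z + 5.9·n = (27.3, 19.4), W = Z − 5.9·n = (32.4, 8.71). Then |BH| = |H − B| = 33.5.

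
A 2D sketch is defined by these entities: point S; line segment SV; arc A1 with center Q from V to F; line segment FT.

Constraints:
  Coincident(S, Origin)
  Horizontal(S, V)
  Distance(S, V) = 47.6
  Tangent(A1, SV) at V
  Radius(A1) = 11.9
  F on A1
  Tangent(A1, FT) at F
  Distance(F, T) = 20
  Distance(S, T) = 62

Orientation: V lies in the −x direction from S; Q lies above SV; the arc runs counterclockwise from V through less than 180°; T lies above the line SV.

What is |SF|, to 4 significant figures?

43.12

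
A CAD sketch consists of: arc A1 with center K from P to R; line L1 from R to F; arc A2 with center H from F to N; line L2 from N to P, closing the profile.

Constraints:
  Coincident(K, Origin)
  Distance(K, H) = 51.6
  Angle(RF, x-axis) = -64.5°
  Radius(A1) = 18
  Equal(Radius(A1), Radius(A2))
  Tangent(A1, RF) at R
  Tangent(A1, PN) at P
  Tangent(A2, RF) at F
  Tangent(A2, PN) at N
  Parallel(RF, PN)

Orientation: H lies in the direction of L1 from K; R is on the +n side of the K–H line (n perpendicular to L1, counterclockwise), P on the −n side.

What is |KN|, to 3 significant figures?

54.6

The slot axis is L1's direction at -64.5°, so u = (cos -64.5°, sin -64.5°) = (0.431, -0.903) and n = (−sin -64.5°, cos -64.5°) = (0.903, 0.431). K is at the origin and H lies 51.6 along u from K, so H = 51.6·u = (22.2, -46.6). Tangency of A1 to both parallel lines with radius 18.0 puts R and P at K ± 18.0·n: R = (16.2, 7.75), P = (-16.2, -7.75). Equal radii place F and N the same way about H: F = H + 18.0·n = (38.5, -38.8), N = H − 18.0·n = (5.97, -54.3). Then |KN| = |N − K| = 54.6.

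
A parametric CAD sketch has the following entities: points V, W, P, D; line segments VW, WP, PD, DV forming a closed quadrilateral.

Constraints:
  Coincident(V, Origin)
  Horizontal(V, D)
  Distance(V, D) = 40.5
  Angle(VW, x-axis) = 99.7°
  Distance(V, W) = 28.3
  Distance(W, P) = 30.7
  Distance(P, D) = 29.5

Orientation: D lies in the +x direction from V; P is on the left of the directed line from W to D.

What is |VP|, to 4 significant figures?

36.38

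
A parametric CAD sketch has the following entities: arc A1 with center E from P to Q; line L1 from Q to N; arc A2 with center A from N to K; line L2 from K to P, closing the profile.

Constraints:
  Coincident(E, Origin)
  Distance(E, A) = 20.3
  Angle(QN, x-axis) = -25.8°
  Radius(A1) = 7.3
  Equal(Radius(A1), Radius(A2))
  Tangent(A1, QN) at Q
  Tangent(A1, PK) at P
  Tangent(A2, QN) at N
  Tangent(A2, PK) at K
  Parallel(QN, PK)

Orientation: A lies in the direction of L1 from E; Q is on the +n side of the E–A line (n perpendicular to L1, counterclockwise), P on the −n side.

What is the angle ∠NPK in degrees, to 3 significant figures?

35.7°

Tangency of A1 to both parallel lines with radius 7.3 puts Q and P at E ± 7.3·n: Q = (3.18, 6.57), P = (-3.18, -6.57). Equal radii place N and K the same way about A: N = A + 7.3·n = (21.5, -2.26), K = A − 7.3·n = (15.1, -15.4). Then cos ∠NPK = PN·PK / (|PN||PK|), giving 35.7°.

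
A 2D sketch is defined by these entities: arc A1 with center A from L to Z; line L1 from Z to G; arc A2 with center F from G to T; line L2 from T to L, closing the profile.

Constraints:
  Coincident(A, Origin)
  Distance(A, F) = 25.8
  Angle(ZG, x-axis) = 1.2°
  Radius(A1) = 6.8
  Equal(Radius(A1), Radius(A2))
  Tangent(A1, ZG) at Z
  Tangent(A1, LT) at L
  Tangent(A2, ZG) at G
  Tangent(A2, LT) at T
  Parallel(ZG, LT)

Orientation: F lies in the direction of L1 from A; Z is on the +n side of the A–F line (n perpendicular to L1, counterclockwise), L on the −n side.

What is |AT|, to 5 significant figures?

26.681

The slot axis is L1's direction at 1.2°, so u = (cos 1.2°, sin 1.2°) = (0.99978, 0.020942) and n = (−sin 1.2°, cos 1.2°) = (-0.020942, 0.99978). A is at the origin and F lies 25.8 along u from A, so F = 25.8·u = (25.794, 0.54031). Tangency of A1 to both parallel lines with radius 6.8 puts Z and L at A ± 6.8·n: Z = (-0.14241, 6.7985), L = (0.14241, -6.7985). Equal radii place G and T the same way about F: G = F + 6.8·n = (25.652, 7.3388), T = F − 6.8·n = (25.937, -6.2582). Then |AT| = |T − A| = 26.681.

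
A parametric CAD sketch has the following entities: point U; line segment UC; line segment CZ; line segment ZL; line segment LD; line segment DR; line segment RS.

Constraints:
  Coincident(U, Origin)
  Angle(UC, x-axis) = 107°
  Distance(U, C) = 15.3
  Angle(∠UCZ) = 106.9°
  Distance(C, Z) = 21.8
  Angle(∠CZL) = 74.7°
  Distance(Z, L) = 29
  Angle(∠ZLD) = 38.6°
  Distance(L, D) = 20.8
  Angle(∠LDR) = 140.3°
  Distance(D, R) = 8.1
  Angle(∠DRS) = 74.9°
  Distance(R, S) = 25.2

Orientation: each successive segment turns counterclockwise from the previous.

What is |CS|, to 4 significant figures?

32.94

U is at the origin; UC runs at 107.0° with length 15.3, so C = (-4.473, 14.63). ∠UCZ = 106.9° gives CZ at -179.9° from the x-axis; with |CZ| = 21.8, Z = (-26.27, 14.59). ∠CZL = 74.7° gives ZL at -74.60° from the x-axis; with |ZL| = 29.0, L = (-18.57, -13.37). ∠ZLD = 38.6° gives LD at 66.80° from the x-axis; with |LD| = 20.8, D = (-10.38, 5.753). ∠LDR = 140.3° gives DR at 106.5° from the x-axis; with |DR| = 8.1, R = (-12.68, 13.52). ∠DRS = 74.9° gives RS at -148.4° from the x-axis; with |RS| = 25.2, S = (-34.14, 0.3147). Then |CS| = |S − C| = 32.94.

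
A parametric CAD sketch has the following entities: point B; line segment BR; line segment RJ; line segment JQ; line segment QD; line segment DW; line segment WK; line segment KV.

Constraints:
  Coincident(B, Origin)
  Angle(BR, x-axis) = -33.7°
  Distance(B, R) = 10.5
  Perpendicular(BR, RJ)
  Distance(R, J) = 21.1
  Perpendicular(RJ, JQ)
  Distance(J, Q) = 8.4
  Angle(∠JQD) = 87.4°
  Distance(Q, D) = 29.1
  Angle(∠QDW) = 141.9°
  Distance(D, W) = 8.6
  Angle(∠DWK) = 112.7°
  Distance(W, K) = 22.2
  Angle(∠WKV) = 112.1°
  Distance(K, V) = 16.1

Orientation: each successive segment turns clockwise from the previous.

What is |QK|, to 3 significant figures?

40.1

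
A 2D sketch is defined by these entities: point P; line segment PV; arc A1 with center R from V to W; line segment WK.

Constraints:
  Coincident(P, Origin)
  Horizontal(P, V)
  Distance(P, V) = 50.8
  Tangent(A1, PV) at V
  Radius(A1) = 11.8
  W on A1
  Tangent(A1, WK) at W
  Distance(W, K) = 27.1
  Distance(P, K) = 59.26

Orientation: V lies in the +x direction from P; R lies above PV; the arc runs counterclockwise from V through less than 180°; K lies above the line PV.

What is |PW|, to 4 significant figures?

63.04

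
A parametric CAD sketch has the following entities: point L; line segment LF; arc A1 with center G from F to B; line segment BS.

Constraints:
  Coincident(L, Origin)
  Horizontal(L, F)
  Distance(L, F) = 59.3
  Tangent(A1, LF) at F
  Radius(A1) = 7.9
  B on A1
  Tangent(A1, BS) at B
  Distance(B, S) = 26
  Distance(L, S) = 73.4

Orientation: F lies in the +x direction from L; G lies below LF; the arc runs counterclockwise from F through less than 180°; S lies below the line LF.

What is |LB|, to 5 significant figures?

53.645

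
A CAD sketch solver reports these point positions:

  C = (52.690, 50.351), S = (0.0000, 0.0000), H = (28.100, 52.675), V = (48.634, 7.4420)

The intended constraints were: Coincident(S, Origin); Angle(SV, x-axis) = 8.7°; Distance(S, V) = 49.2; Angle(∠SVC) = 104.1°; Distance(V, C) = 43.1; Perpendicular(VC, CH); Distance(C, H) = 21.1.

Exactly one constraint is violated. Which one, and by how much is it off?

Distance(C, H) = 21.1 — off by 3.60.

S = (0.00, 0.00) ✓; SV at 8.700° ✓; |SV| = 49.20 ✓; ∠SVC = 104.1° ✓; |VC| = 43.10 ✓; ∠(VC, CH) = 90.00° ✓; |CH| = 24.70 ✗.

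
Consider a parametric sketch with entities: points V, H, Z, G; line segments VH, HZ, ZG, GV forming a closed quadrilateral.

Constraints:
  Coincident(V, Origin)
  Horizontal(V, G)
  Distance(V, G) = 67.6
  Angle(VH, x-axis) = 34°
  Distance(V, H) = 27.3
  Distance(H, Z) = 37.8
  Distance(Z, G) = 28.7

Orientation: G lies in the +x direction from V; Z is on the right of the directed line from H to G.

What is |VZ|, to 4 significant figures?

46.65

Checks: |HZ| = 37.80 ✓; |ZG| = 28.70 ✓.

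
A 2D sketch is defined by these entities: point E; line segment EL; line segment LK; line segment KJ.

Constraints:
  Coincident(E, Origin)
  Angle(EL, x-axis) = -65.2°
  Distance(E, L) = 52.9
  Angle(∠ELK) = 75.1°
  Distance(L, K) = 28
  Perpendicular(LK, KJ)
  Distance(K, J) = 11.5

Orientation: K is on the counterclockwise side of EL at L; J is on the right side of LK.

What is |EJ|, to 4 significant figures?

64.26

∠ELK = 75.1°, so LK runs at -65.2° + (180° − 75.1°) = 39.70° from the x-axis; with |LK| = 28.0, K = L + 28.0·(cos 39.70°, sin 39.70°) = (43.73, -30.14). The perpendicularity gives KJ at right angles to LK; with |KJ| = 11.5 on the right of LK, J = K + 11.5·(0.6388, -0.7694) = (51.08, -38.98). Then |EJ| = |J − E| = 64.26.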